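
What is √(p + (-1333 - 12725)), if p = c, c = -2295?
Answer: 3*I*√1817 ≈ 127.88*I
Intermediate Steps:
p = -2295
√(p + (-1333 - 12725)) = √(-2295 + (-1333 - 12725)) = √(-2295 - 14058) = √(-16353) = 3*I*√1817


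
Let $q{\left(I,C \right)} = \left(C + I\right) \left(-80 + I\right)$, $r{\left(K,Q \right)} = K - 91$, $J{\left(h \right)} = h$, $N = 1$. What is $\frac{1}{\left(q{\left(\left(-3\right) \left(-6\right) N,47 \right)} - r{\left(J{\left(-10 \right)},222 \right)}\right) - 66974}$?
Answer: $- \frac{1}{70903} \approx -1.4104 \cdot 10^{-5}$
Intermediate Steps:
$r{\left(K,Q \right)} = -91 + K$
$q{\left(I,C \right)} = \left(-80 + I\right) \left(C + I\right)$
$\frac{1}{\left(q{\left(\left(-3\right) \left(-6\right) N,47 \right)} - r{\left(J{\left(-10 \right)},222 \right)}\right) - 66974} = \frac{1}{\left(\left(\left(\left(-3\right) \left(-6\right) 1\right)^{2} - 3760 - 80 \left(-3\right) \left(-6\right) 1 + 47 \left(-3\right) \left(-6\right) 1\right) - \left(-91 - 10\right)\right) - 66974} = \frac{1}{\left(\left(\left(18 \cdot 1\right)^{2} - 3760 - 80 \cdot 18 \cdot 1 + 47 \cdot 18 \cdot 1\right) - -101\right) - 66974} = \frac{1}{\left(\left(18^{2} - 3760 - 1440 + 47 \cdot 18\right) + 101\right) - 66974} = \frac{1}{\left(\left(324 - 3760 - 1440 + 846\right) + 101\right) - 66974} = \frac{1}{\left(-4030 + 101\right) - 66974} = \frac{1}{-3929 - 66974} = \frac{1}{-70903} = - \frac{1}{70903}$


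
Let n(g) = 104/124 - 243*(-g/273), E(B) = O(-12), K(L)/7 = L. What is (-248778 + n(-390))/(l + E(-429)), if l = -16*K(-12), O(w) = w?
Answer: -27029987/144522 ≈ -187.03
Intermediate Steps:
K(L) = 7*L
E(B) = -12
l = 1344 (l = -112*(-12) = -16*(-84) = 1344)
n(g) = 26/31 + 81*g/91 (n(g) = 104*(1/124) - (-81)*g/91 = 26/31 + 81*g/91)
(-248778 + n(-390))/(l + E(-429)) = (-248778 + (26/31 + (81/91)*(-390)))/(1344 - 12) = (-248778 + (26/31 - 2430/7))/1332 = (-248778 - 75148/217)*(1/1332) = -54059974/217*1/1332 = -27029987/144522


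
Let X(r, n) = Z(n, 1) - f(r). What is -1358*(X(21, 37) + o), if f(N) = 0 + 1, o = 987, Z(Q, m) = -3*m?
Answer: -1334914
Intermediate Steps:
f(N) = 1
X(r, n) = -4 (X(r, n) = -3*1 - 1*1 = -3 - 1 = -4)
-1358*(X(21, 37) + o) = -1358*(-4 + 987) = -1358*983 = -1334914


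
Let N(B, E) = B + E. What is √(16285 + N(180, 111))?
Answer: 8*√259 ≈ 128.75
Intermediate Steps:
√(16285 + N(180, 111)) = √(16285 + (180 + 111)) = √(16285 + 291) = √16576 = 8*√259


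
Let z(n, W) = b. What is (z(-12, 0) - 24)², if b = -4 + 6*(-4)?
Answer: 2704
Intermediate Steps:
b = -28 (b = -4 - 24 = -28)
z(n, W) = -28
(z(-12, 0) - 24)² = (-28 - 24)² = (-52)² = 2704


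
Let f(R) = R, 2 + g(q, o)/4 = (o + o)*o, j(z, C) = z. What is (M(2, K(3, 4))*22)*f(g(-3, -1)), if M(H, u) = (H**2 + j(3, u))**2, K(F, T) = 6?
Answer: 0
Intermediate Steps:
g(q, o) = -8 + 8*o**2 (g(q, o) = -8 + 4*((o + o)*o) = -8 + 4*((2*o)*o) = -8 + 4*(2*o**2) = -8 + 8*o**2)
M(H, u) = (3 + H**2)**2 (M(H, u) = (H**2 + 3)**2 = (3 + H**2)**2)
(M(2, K(3, 4))*22)*f(g(-3, -1)) = ((3 + 2**2)**2*22)*(-8 + 8*(-1)**2) = ((3 + 4)**2*22)*(-8 + 8*1) = (7**2*22)*(-8 + 8) = (49*22)*0 = 1078*0 = 0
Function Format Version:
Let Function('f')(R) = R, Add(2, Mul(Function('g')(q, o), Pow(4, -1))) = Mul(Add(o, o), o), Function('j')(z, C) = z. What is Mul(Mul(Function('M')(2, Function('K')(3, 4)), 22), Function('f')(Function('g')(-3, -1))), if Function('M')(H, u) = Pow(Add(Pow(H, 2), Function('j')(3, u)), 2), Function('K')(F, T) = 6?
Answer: 0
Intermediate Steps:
Function('g')(q, o) = Add(-8, Mul(8, Pow(o, 2))) (Function('g')(q, o) = Add(-8, Mul(4, Mul(Add(o, o), o))) = Add(-8, Mul(4, Mul(Mul(2, o), o))) = Add(-8, Mul(4, Mul(2, Pow(o, 2)))) = Add(-8, Mul(8, Pow(o, 2))))
Function('M')(H, u) = Pow(Add(3, Pow(H, 2)), 2) (Function('M')(H, u) = Pow(Add(Pow(H, 2), 3), 2) = Pow(Add(3, Pow(H, 2)), 2))
Mul(Mul(Function('M')(2, Function('K')(3, 4)), 22), Function('f')(Function('g')(-3, -1))) = Mul(Mul(Pow(Add(3, Pow(2, 2)), 2), 22), Add(-8, Mul(8, Pow(-1, 2)))) = Mul(Mul(Pow(Add(3, 4), 2), 22), Add(-8, Mul(8, 1))) = Mul(Mul(Pow(7, 2), 22), Add(-8, 8)) = Mul(Mul(49, 22), 0) = Mul(1078, 0) = 0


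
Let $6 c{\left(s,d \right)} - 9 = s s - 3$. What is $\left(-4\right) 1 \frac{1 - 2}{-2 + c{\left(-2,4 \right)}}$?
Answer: $-12$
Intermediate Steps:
$c{\left(s,d \right)} = 1 + \frac{s^{2}}{6}$ ($c{\left(s,d \right)} = \frac{3}{2} + \frac{s s - 3}{6} = \frac{3}{2} + \frac{s^{2} - 3}{6} = \frac{3}{2} + \frac{-3 + s^{2}}{6} = \frac{3}{2} + \left(- \frac{1}{2} + \frac{s^{2}}{6}\right) = 1 + \frac{s^{2}}{6}$)
$\left(-4\right) 1 \frac{1 - 2}{-2 + c{\left(-2,4 \right)}} = \left(-4\right) 1 \frac{1 - 2}{-2 + \left(1 + \frac{\left(-2\right)^{2}}{6}\right)} = - 4 \left(- \frac{1}{-2 + \left(1 + \frac{1}{6} \cdot 4\right)}\right) = - 4 \left(- \frac{1}{-2 + \left(1 + \frac{2}{3}\right)}\right) = - 4 \left(- \frac{1}{-2 + \frac{5}{3}}\right) = - 4 \left(- \frac{1}{- \frac{1}{3}}\right) = - 4 \left(\left(-1\right) \left(-3\right)\right) = \left(-4\right) 3 = -12$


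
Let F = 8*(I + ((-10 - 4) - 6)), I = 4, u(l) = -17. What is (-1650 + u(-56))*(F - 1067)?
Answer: 1992065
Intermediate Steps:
F = -128 (F = 8*(4 + ((-10 - 4) - 6)) = 8*(4 + (-14 - 6)) = 8*(4 - 20) = 8*(-16) = -128)
(-1650 + u(-56))*(F - 1067) = (-1650 - 17)*(-128 - 1067) = -1667*(-1195) = 1992065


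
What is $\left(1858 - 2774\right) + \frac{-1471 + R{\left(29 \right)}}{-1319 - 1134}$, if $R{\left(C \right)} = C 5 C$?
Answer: $- \frac{2249682}{2453} \approx -917.11$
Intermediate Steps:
$R{\left(C \right)} = 5 C^{2}$ ($R{\left(C \right)} = 5 C C = 5 C^{2}$)
$\left(1858 - 2774\right) + \frac{-1471 + R{\left(29 \right)}}{-1319 - 1134} = \left(1858 - 2774\right) + \frac{-1471 + 5 \cdot 29^{2}}{-1319 - 1134} = -916 + \frac{-1471 + 5 \cdot 841}{-2453} = -916 + \left(-1471 + 4205\right) \left(- \frac{1}{2453}\right) = -916 + 2734 \left(- \frac{1}{2453}\right) = -916 - \frac{2734}{2453} = - \frac{2249682}{2453}$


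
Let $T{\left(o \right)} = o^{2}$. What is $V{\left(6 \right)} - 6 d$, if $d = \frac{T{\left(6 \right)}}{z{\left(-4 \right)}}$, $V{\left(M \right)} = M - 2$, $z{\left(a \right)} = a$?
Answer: $58$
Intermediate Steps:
$V{\left(M \right)} = -2 + M$ ($V{\left(M \right)} = M - 2 = -2 + M$)
$d = -9$ ($d = \frac{6^{2}}{-4} = 36 \left(- \frac{1}{4}\right) = -9$)
$V{\left(6 \right)} - 6 d = \left(-2 + 6\right) - -54 = 4 + 54 = 58$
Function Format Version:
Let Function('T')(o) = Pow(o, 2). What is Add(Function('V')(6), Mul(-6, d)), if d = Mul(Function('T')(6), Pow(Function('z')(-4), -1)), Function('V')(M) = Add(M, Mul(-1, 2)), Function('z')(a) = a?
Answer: 58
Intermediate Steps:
Function('V')(M) = Add(-2, M) (Function('V')(M) = Add(M, -2) = Add(-2, M))
d = -9 (d = Mul(Pow(6, 2), Pow(-4, -1)) = Mul(36, Rational(-1, 4)) = -9)
Add(Function('V')(6), Mul(-6, d)) = Add(Add(-2, 6), Mul(-6, -9)) = Add(4, 54) = 58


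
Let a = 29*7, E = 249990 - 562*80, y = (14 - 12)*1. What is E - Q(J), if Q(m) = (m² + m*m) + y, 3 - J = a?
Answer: 125028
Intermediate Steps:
y = 2 (y = 2*1 = 2)
E = 205030 (E = 249990 - 1*44960 = 249990 - 44960 = 205030)
a = 203
J = -200 (J = 3 - 1*203 = 3 - 203 = -200)
Q(m) = 2 + 2*m² (Q(m) = (m² + m*m) + 2 = (m² + m²) + 2 = 2*m² + 2 = 2 + 2*m²)
E - Q(J) = 205030 - (2 + 2*(-200)²) = 205030 - (2 + 2*40000) = 205030 - (2 + 80000) = 205030 - 1*80002 = 205030 - 80002 = 125028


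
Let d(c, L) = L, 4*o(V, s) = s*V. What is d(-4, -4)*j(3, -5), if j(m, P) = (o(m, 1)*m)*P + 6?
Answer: 21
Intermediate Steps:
o(V, s) = V*s/4 (o(V, s) = (s*V)/4 = (V*s)/4 = V*s/4)
j(m, P) = 6 + P*m²/4 (j(m, P) = (((¼)*m*1)*m)*P + 6 = ((m/4)*m)*P + 6 = (m²/4)*P + 6 = P*m²/4 + 6 = 6 + P*m²/4)
d(-4, -4)*j(3, -5) = -4*(6 + (¼)*(-5)*3²) = -4*(6 + (¼)*(-5)*9) = -4*(6 - 45/4) = -4*(-21/4) = 21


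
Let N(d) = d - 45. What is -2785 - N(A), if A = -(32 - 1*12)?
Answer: -2720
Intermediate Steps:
A = -20 (A = -(32 - 12) = -1*20 = -20)
N(d) = -45 + d
-2785 - N(A) = -2785 - (-45 - 20) = -2785 - 1*(-65) = -2785 + 65 = -2720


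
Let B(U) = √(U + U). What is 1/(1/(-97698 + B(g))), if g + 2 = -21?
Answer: -97698 + I*√46 ≈ -97698.0 + 6.7823*I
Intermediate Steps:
g = -23 (g = -2 - 21 = -23)
B(U) = √2*√U (B(U) = √(2*U) = √2*√U)
1/(1/(-97698 + B(g))) = 1/(1/(-97698 + √2*√(-23))) = 1/(1/(-97698 + √2*(I*√23))) = 1/(1/(-97698 + I*√46)) = -97698 + I*√46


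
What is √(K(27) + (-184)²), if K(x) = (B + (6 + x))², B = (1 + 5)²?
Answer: 23*√73 ≈ 196.51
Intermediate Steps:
B = 36 (B = 6² = 36)
K(x) = (42 + x)² (K(x) = (36 + (6 + x))² = (42 + x)²)
√(K(27) + (-184)²) = √((42 + 27)² + (-184)²) = √(69² + 33856) = √(4761 + 33856) = √38617 = 23*√73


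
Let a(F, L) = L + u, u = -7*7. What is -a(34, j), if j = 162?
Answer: -113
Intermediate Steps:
u = -49
a(F, L) = -49 + L (a(F, L) = L - 49 = -49 + L)
-a(34, j) = -(-49 + 162) = -1*113 = -113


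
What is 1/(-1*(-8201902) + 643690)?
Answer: 1/8845592 ≈ 1.1305e-7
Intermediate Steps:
1/(-1*(-8201902) + 643690) = 1/(8201902 + 643690) = 1/8845592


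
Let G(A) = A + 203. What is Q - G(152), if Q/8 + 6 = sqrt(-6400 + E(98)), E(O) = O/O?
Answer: -403 + 72*I*sqrt(79) ≈ -403.0 + 639.95*I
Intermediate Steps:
G(A) = 203 + A
E(O) = 1
Q = -48 + 72*I*sqrt(79) (Q = -48 + 8*sqrt(-6400 + 1) = -48 + 8*sqrt(-6399) = -48 + 8*(9*I*sqrt(79)) = -48 + 72*I*sqrt(79) ≈ -48.0 + 639.95*I)
Q - G(152) = (-48 + 72*I*sqrt(79)) - (203 + 152) = (-48 + 72*I*sqrt(79)) - 1*355 = (-48 + 72*I*sqrt(79)) - 355 = -403 + 72*I*sqrt(79)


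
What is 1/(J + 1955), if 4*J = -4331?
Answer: 4/3489 ≈ 0.0011465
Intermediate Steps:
J = -4331/4 (J = (1/4)*(-4331) = -4331/4 ≈ -1082.8)
1/(J + 1955) = 1/(-4331/4 + 1955) = 1/(3489/4) = 4/3489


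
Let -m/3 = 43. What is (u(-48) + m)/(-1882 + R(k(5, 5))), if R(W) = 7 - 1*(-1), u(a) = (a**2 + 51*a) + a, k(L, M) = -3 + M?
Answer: 321/1874 ≈ 0.17129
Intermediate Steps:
u(a) = a**2 + 52*a
m = -129 (m = -3*43 = -129)
R(W) = 8 (R(W) = 7 + 1 = 8)
(u(-48) + m)/(-1882 + R(k(5, 5))) = (-48*(52 - 48) - 129)/(-1882 + 8) = (-48*4 - 129)/(-1874) = (-192 - 129)*(-1/1874) = -321*(-1/1874) = 321/1874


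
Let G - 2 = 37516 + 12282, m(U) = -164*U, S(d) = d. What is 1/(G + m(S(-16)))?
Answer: 1/52424 ≈ 1.9075e-5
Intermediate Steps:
G = 49800 (G = 2 + (37516 + 12282) = 2 + 49798 = 49800)
1/(G + m(S(-16))) = 1/(49800 - 164*(-16)) = 1/(49800 + 2624) = 1/52424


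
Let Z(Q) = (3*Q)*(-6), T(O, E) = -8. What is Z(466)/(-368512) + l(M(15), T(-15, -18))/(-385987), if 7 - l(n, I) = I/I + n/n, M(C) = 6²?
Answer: 808954099/35560210336 ≈ 0.022749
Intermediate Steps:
M(C) = 36
l(n, I) = 5 (l(n, I) = 7 - (I/I + n/n) = 7 - (1 + 1) = 7 - 1*2 = 7 - 2 = 5)
Z(Q) = -18*Q
Z(466)/(-368512) + l(M(15), T(-15, -18))/(-385987) = -18*466/(-368512) + 5/(-385987) = -8388*(-1/368512) + 5*(-1/385987) = 2097/92128 - 5/385987 = 808954099/35560210336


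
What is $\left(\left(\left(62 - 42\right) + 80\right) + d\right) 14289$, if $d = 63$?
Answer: $2329107$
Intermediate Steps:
$\left(\left(\left(62 - 42\right) + 80\right) + d\right) 14289 = \left(\left(\left(62 - 42\right) + 80\right) + 63\right) 14289 = \left(\left(20 + 80\right) + 63\right) 14289 = \left(100 + 63\right) 14289 = 163 \cdot 14289 = 2329107$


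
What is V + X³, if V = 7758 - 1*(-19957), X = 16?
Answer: 31811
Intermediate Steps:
V = 27715 (V = 7758 + 19957 = 27715)
V + X³ = 27715 + 16³ = 27715 + 4096 = 31811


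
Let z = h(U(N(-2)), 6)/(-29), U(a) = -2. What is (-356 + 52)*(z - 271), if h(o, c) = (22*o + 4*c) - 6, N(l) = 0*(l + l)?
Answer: 2381232/29 ≈ 82112.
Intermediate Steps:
N(l) = 0 (N(l) = 0*(2*l) = 0)
h(o, c) = -6 + 4*c + 22*o (h(o, c) = (4*c + 22*o) - 6 = -6 + 4*c + 22*o)
z = 26/29 (z = (-6 + 4*6 + 22*(-2))/(-29) = (-6 + 24 - 44)*(-1/29) = -26*(-1/29) = 26/29 ≈ 0.89655)
(-356 + 52)*(z - 271) = (-356 + 52)*(26/29 - 271) = -304*(-7833/29) = 2381232/29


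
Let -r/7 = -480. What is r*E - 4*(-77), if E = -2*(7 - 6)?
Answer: -6412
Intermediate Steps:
r = 3360 (r = -7*(-480) = 3360)
E = -2 (E = -2*1 = -2)
r*E - 4*(-77) = 3360*(-2) - 4*(-77) = -6720 + 308 = -6412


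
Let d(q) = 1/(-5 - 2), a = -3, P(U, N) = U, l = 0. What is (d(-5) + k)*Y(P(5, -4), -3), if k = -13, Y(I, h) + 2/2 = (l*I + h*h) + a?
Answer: -460/7 ≈ -65.714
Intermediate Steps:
Y(I, h) = -4 + h² (Y(I, h) = -1 + ((0*I + h*h) - 3) = -1 + ((0 + h²) - 3) = -1 + (h² - 3) = -1 + (-3 + h²) = -4 + h²)
d(q) = -⅐ (d(q) = 1/(-7) = -⅐)
(d(-5) + k)*Y(P(5, -4), -3) = (-⅐ - 13)*(-4 + (-3)²) = -92*(-4 + 9)/7 = -92/7*5 = -460/7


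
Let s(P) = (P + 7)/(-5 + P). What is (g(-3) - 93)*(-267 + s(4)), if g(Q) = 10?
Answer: 23074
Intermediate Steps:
s(P) = (7 + P)/(-5 + P)
(g(-3) - 93)*(-267 + s(4)) = (10 - 93)*(-267 + (7 + 4)/(-5 + 4)) = -83*(-267 + 11/(-1)) = -83*(-267 - 1*11) = -83*(-267 - 11) = -83*(-278) = 23074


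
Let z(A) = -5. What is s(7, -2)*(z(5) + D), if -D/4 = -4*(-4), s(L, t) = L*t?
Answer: 966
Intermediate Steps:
D = -64 (D = -(-16)*(-4) = -4*16 = -64)
s(7, -2)*(z(5) + D) = (7*(-2))*(-5 - 64) = -14*(-69) = 966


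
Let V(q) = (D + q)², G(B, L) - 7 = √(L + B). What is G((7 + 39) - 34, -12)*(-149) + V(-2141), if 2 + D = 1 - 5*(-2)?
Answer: 4544381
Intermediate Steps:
D = 9 (D = -2 + (1 - 5*(-2)) = -2 + (1 + 10) = -2 + 11 = 9)
G(B, L) = 7 + √(B + L) (G(B, L) = 7 + √(L + B) = 7 + √(B + L))
V(q) = (9 + q)²
G((7 + 39) - 34, -12)*(-149) + V(-2141) = (7 + √(((7 + 39) - 34) - 12))*(-149) + (9 - 2141)² = (7 + √((46 - 34) - 12))*(-149) + (-2132)² = (7 + √(12 - 12))*(-149) + 4545424 = (7 + √0)*(-149) + 4545424 = (7 + 0)*(-149) + 4545424 = 7*(-149) + 4545424 = -1043 + 4545424 = 4544381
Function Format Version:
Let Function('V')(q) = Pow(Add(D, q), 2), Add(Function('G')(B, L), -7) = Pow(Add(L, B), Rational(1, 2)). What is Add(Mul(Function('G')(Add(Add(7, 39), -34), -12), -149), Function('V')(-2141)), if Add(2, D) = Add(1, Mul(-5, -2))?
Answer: 4544381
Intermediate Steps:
D = 9 (D = Add(-2, Add(1, Mul(-5, -2))) = Add(-2, Add(1, 10)) = Add(-2, 11) = 9)
Function('G')(B, L) = Add(7, Pow(Add(B, L), Rational(1, 2))) (Function('G')(B, L) = Add(7, Pow(Add(L, B), Rational(1, 2))) = Add(7, Pow(Add(B, L), Rational(1, 2))))
Function('V')(q) = Pow(Add(9, q), 2)
Add(Mul(Function('G')(Add(Add(7, 39), -34), -12), -149), Function('V')(-2141)) = Add(Mul(Add(7, Pow(Add(Add(Add(7, 39), -34), -12), Rational(1, 2))), -149), Pow(Add(9, -2141), 2)) = Add(Mul(Add(7, Pow(Add(Add(46, -34), -12), Rational(1, 2))), -149), Pow(-2132, 2)) = Add(Mul(Add(7, Pow(Add(12, -12), Rational(1, 2))), -149), 4545424) = Add(Mul(Add(7, Pow(0, Rational(1, 2))), -149), 4545424) = Add(Mul(Add(7, 0), -149), 4545424) = Add(Mul(7, -149), 4545424) = Add(-1043, 4545424) = 4544381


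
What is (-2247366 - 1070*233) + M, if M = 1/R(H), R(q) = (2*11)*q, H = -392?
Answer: -21531333825/8624 ≈ -2.4967e+6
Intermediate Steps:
R(q) = 22*q
M = -1/8624 (M = 1/(22*(-392)) = 1/(-8624) = -1/8624 ≈ -0.00011596)
(-2247366 - 1070*233) + M = (-2247366 - 1070*233) - 1/8624 = (-2247366 - 249310) - 1/8624 = -2496676 - 1/8624 = -21531333825/8624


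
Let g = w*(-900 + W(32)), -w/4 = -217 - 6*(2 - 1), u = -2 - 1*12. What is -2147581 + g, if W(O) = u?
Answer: -2962869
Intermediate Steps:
u = -14 (u = -2 - 12 = -14)
W(O) = -14
w = 892 (w = -4*(-217 - 6*(2 - 1)) = -4*(-217 - 6) = -4*(-223) = 892)
g = -815288 (g = 892*(-900 - 14) = 892*(-914) = -815288)
-2147581 + g = -2147581 - 815288 = -2962869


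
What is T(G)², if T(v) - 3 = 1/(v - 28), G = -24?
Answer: 24025/2704 ≈ 8.8850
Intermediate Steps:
T(v) = 3 + 1/(-28 + v) (T(v) = 3 + 1/(v - 28) = 3 + 1/(-28 + v))
T(G)² = ((-83 + 3*(-24))/(-28 - 24))² = ((-83 - 72)/(-52))² = (-1/52*(-155))² = (155/52)² = 24025/2704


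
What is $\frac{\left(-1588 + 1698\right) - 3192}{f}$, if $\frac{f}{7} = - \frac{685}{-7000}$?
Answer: $- \frac{616400}{137} \approx -4499.3$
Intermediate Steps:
$f = \frac{137}{200}$ ($f = 7 \left(- \frac{685}{-7000}\right) = 7 \left(\left(-685\right) \left(- \frac{1}{7000}\right)\right) = 7 \cdot \frac{137}{1400} = \frac{137}{200} \approx 0.685$)
$\frac{\left(-1588 + 1698\right) - 3192}{f} = \frac{\left(-1588 + 1698\right) - 3192}{\frac{137}{200}} = \left(110 - 3192\right) \frac{200}{137} = \left(-3082\right) \frac{200}{137} = - \frac{616400}{137}$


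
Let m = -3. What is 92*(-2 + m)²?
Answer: 2300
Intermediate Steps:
92*(-2 + m)² = 92*(-2 - 3)² = 92*(-5)² = 92*25 = 2300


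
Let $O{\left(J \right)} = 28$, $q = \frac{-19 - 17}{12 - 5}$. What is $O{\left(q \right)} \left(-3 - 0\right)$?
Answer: $-84$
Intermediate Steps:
$q = - \frac{36}{7} \approx -5.1429$
$O{\left(q \right)} \left(-3 - 0\right) = 28 \left(-3 - 0\right) = 28 \left(-3 + 0\right) = 28 \left(-3\right) = -84$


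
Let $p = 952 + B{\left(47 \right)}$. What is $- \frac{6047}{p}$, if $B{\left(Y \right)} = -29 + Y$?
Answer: $- \frac{6047}{970} \approx -6.234$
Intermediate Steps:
$p = 970$ ($p = 952 + \left(-29 + 47\right) = 952 + 18 = 970$)
$- \frac{6047}{p} = - \frac{6047}{970}$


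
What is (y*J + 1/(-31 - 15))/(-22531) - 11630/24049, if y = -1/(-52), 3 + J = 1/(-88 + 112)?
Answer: -7521413574527/15553205537376 ≈ -0.48359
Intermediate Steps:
J = -71/24 (J = -3 + 1/(-88 + 112) = -3 + 1/24 = -71/24 ≈ -2.9583)
y = 1/52 (y = -1*(-1/52) = 1/52 ≈ 0.019231)
(y*J + 1/(-31 - 15))/(-22531) - 11630/24049 = ((1/52)*(-71/24) + 1/(-31 - 15))/(-22531) - 11630/24049 = (-71/1248 + 1/(-46))*(-1/22531) - 11630*1/24049 = (-71/1248 - 1/46)*(-1/22531) - 11630/24049 = -2257/28704*(-1/22531) - 11630/24049 = 2257/646729824 - 11630/24049 = -7521413574527/15553205537376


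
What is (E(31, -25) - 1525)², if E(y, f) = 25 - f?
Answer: 2175625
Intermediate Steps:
(E(31, -25) - 1525)² = ((25 - 1*(-25)) - 1525)² = ((25 + 25) - 1525)² = (50 - 1525)² = (-1475)² = 2175625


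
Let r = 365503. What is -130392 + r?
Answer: 235111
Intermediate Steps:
-130392 + r = -130392 + 365503 = 235111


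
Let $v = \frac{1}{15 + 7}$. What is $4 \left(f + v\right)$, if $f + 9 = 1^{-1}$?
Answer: $- \frac{350}{11} \approx -31.818$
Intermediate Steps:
$f = -8$ ($f = -9 + 1^{-1} = -9 + 1 = -8$)
$v = \frac{1}{22} \approx 0.045455$
$4 \left(f + v\right) = 4 \left(-8 + \frac{1}{22}\right) = 4 \left(- \frac{175}{22}\right) = - \frac{350}{11}$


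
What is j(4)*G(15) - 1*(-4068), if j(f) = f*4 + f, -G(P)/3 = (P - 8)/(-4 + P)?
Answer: 44328/11 ≈ 4029.8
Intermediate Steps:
G(P) = -3*(-8 + P)/(-4 + P) (G(P) = -3*(P - 8)/(-4 + P) = -3*(-8 + P)/(-4 + P))
j(f) = 5*f (j(f) = 4*f + f = 5*f)
j(4)*G(15) - 1*(-4068) = (5*4)*(3*(8 - 1*15)/(-4 + 15)) - 1*(-4068) = 20*(3*(8 - 15)/11) + 4068 = 20*(3*(1/11)*(-7)) + 4068 = 20*(-21/11) + 4068 = -420/11 + 4068 = 44328/11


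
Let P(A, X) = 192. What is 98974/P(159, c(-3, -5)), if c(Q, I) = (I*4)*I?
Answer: 49487/96 ≈ 515.49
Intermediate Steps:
c(Q, I) = 4*I² (c(Q, I) = (4*I)*I = 4*I²)
98974/P(159, c(-3, -5)) = 98974/192 = 98974*(1/192) = 49487/96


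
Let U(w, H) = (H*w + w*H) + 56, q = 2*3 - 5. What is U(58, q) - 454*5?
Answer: -2098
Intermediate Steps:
q = 1 (q = 6 - 5 = 1)
U(w, H) = 56 + 2*H*w (U(w, H) = (H*w + H*w) + 56 = 2*H*w + 56 = 56 + 2*H*w)
U(58, q) - 454*5 = (56 + 2*1*58) - 454*5 = (56 + 116) - 1*2270 = 172 - 2270 = -2098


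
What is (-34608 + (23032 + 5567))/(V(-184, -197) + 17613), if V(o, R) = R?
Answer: -6009/17416 ≈ -0.34503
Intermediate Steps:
(-34608 + (23032 + 5567))/(V(-184, -197) + 17613) = (-34608 + (23032 + 5567))/(-197 + 17613) = (-34608 + 28599)/17416 = -6009*1/17416 = -6009/17416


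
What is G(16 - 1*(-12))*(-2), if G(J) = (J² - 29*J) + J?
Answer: 0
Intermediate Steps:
G(J) = J² - 28*J
G(16 - 1*(-12))*(-2) = ((16 - 1*(-12))*(-28 + (16 - 1*(-12))))*(-2) = ((16 + 12)*(-28 + (16 + 12)))*(-2) = (28*(-28 + 28))*(-2) = (28*0)*(-2) = 0*(-2) = 0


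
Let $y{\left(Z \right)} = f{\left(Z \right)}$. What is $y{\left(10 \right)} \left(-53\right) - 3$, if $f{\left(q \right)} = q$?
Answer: $-533$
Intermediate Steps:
$y{\left(Z \right)} = Z$
$y{\left(10 \right)} \left(-53\right) - 3 = 10 \left(-53\right) - 3 = -530 - 3 = -533$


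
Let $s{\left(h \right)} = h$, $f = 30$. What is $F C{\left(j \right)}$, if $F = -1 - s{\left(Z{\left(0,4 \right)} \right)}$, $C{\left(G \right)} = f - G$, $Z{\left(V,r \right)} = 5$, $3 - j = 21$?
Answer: $-288$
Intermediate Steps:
$j = -18$ ($j = 3 - 21 = -18$)
$C{\left(G \right)} = 30 - G$
$F = -6$ ($F = -1 - 5 = -6$)
$F C{\left(j \right)} = - 6 \left(30 - -18\right) = - 6 \left(30 + 18\right) = \left(-6\right) 48 = -288$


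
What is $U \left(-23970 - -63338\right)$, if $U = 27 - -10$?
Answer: $1456616$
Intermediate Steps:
$U = 37$ ($U = 27 + 10 = 37$)
$U \left(-23970 - -63338\right) = 37 \left(-23970 - -63338\right) = 37 \left(-23970 + 63338\right) = 37 \cdot 39368 = 1456616$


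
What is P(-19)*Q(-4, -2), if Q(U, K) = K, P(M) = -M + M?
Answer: 0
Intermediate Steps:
P(M) = 0
P(-19)*Q(-4, -2) = 0*(-2) = 0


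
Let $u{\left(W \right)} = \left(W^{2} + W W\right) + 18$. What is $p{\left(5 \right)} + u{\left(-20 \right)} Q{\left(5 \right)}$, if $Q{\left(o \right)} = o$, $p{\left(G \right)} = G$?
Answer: $4095$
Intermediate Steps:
$u{\left(W \right)} = 18 + 2 W^{2}$ ($u{\left(W \right)} = \left(W^{2} + W^{2}\right) + 18 = 2 W^{2} + 18 = 18 + 2 W^{2}$)
$p{\left(5 \right)} + u{\left(-20 \right)} Q{\left(5 \right)} = 5 + \left(18 + 2 \left(-20\right)^{2}\right) 5 = 5 + \left(18 + 2 \cdot 400\right) 5 = 5 + \left(18 + 800\right) 5 = 5 + 818 \cdot 5 = 5 + 4090 = 4095$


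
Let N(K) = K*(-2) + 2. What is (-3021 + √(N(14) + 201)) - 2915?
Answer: -5936 + 5*√7 ≈ -5922.8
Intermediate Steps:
N(K) = 2 - 2*K (N(K) = -2*K + 2 = 2 - 2*K)
(-3021 + √(N(14) + 201)) - 2915 = (-3021 + √((2 - 2*14) + 201)) - 2915 = (-3021 + √((2 - 28) + 201)) - 2915 = (-3021 + √(-26 + 201)) - 2915 = (-3021 + √175) - 2915 = (-3021 + 5*√7) - 2915 = -5936 + 5*√7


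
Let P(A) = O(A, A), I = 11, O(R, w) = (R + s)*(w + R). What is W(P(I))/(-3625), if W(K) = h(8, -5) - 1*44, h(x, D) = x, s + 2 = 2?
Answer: 36/3625 ≈ 0.0099310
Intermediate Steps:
s = 0 (s = -2 + 2 = 0)
O(R, w) = R*(R + w) (O(R, w) = (R + 0)*(w + R) = R*(R + w))
P(A) = 2*A² (P(A) = A*(A + A) = A*(2*A) = 2*A²)
W(K) = -36 (W(K) = 8 - 1*44 = 8 - 44 = -36)
W(P(I))/(-3625) = -36/(-3625) = -36*(-1/3625) = 36/3625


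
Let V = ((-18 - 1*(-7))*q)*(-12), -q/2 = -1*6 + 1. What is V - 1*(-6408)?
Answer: 7728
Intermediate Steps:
q = 10 (q = -2*(-1*6 + 1) = -2*(-6 + 1) = -2*(-5) = 10)
V = 1320 (V = ((-18 - 1*(-7))*10)*(-12) = ((-18 + 7)*10)*(-12) = -11*10*(-12) = -110*(-12) = 1320)
V - 1*(-6408) = 1320 - 1*(-6408) = 1320 + 6408 = 7728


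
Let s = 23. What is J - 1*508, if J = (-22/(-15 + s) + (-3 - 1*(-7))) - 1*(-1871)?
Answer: 5457/4 ≈ 1364.3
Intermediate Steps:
J = 7489/4 (J = (-22/(-15 + 23) + (-3 - 1*(-7))) - 1*(-1871) = (-22/8 + (-3 + 7)) + 1871 = ((1/8)*(-22) + 4) + 1871 = (-11/4 + 4) + 1871 = 5/4 + 1871 = 7489/4 ≈ 1872.3)
J - 1*508 = 7489/4 - 1*508 = 7489/4 - 508 = 5457/4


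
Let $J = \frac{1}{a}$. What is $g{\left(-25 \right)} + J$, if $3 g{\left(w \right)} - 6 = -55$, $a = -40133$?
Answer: $- \frac{1966520}{120399} \approx -16.333$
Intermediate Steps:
$g{\left(w \right)} = - \frac{49}{3}$ ($g{\left(w \right)} = 2 + \frac{1}{3} \left(-55\right) = 2 - \frac{55}{3} = - \frac{49}{3}$)
$J = - \frac{1}{40133}$ ($J = \frac{1}{-40133} = - \frac{1}{40133} \approx -2.4917 \cdot 10^{-5}$)
$g{\left(-25 \right)} + J = - \frac{49}{3} - \frac{1}{40133} = - \frac{1966520}{120399}$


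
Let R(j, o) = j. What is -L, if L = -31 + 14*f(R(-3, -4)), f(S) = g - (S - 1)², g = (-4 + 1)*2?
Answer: 339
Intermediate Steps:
g = -6 (g = -3*2 = -6)
f(S) = -6 - (-1 + S)² (f(S) = -6 - (S - 1)² = -6 - (-1 + S)²)
L = -339 (L = -31 + 14*(-6 - (-1 - 3)²) = -31 + 14*(-6 - 1*(-4)²) = -31 + 14*(-6 - 1*16) = -31 + 14*(-6 - 16) = -31 + 14*(-22) = -31 - 308 = -339)
-L = -1*(-339) = 339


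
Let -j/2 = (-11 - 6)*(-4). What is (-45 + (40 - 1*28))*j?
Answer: 4488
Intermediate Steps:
j = -136 (j = -2*(-11 - 6)*(-4) = -(-34)*(-4) = -2*68 = -136)
(-45 + (40 - 1*28))*j = (-45 + (40 - 1*28))*(-136) = (-45 + (40 - 28))*(-136) = (-45 + 12)*(-136) = -33*(-136) = 4488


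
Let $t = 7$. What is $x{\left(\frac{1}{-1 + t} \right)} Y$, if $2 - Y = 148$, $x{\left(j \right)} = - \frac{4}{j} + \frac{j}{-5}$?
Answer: $\frac{52633}{15} \approx 3508.9$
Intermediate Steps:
$x{\left(j \right)} = - \frac{4}{j} - \frac{j}{5}$ ($x{\left(j \right)} = - \frac{4}{j} + j \left(- \frac{1}{5}\right) = - \frac{4}{j} - \frac{j}{5}$)
$Y = -146$ ($Y = 2 - 148 = -146$)
$x{\left(\frac{1}{-1 + t} \right)} Y = \left(- \frac{4}{\frac{1}{-1 + 7}} - \frac{1}{5 \left(-1 + 7\right)}\right) \left(-146\right) = \left(- \frac{4}{\frac{1}{6}} - \frac{1}{5 \cdot 6}\right) \left(-146\right) = \left(- 4 \frac{1}{\frac{1}{6}} - \frac{1}{30}\right) \left(-146\right) = \left(\left(-4\right) 6 - \frac{1}{30}\right) \left(-146\right) = \left(-24 - \frac{1}{30}\right) \left(-146\right) = \left(- \frac{721}{30}\right) \left(-146\right) = \frac{52633}{15}$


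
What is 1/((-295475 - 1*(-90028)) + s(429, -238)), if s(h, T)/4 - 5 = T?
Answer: -1/206379 ≈ -4.8455e-6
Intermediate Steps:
s(h, T) = 20 + 4*T
1/((-295475 - 1*(-90028)) + s(429, -238)) = 1/((-295475 - 1*(-90028)) + (20 + 4*(-238))) = 1/((-295475 + 90028) + (20 - 952)) = 1/(-205447 - 932) = 1/(-206379) = -1/206379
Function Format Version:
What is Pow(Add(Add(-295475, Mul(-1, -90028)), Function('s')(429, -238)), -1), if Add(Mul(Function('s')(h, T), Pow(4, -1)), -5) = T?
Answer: Rational(-1, 206379) ≈ -4.8455e-6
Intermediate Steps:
Function('s')(h, T) = Add(20, Mul(4, T))
Pow(Add(Add(-295475, Mul(-1, -90028)), Function('s')(429, -238)), -1) = Pow(Add(Add(-295475, Mul(-1, -90028)), Add(20, Mul(4, -238))), -1) = Pow(Add(Add(-295475, 90028), Add(20, -952)), -1) = Pow(Add(-205447, -932), -1) = Pow(-206379, -1) = Rational(-1, 206379)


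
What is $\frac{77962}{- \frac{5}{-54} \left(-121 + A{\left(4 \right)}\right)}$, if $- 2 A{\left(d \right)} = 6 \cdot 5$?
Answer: $- \frac{61911}{10} \approx -6191.1$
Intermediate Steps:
$A{\left(d \right)} = -15$ ($A{\left(d \right)} = - \frac{6 \cdot 5}{2} = \left(- \frac{1}{2}\right) 30 = -15$)
$\frac{77962}{- \frac{5}{-54} \left(-121 + A{\left(4 \right)}\right)} = \frac{77962}{- \frac{5}{-54} \left(-121 - 15\right)} = \frac{77962}{\left(-5\right) \left(- \frac{1}{54}\right) \left(-136\right)} = \frac{77962}{\frac{5}{54} \left(-136\right)} = \frac{77962}{- \frac{340}{27}} = 77962 \left(- \frac{27}{340}\right) = - \frac{61911}{10}$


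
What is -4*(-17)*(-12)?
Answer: -816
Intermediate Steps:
-4*(-17)*(-12) = 68*(-12) = -816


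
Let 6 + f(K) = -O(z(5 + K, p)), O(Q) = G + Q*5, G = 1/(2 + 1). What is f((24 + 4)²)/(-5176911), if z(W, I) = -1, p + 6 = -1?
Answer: 4/15530733 ≈ 2.5755e-7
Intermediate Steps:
G = ⅓ (G = 1/3 = ⅓ ≈ 0.33333)
p = -7 (p = -6 - 1 = -7)
O(Q) = ⅓ + 5*Q (O(Q) = ⅓ + Q*5 = ⅓ + 5*Q)
f(K) = -4/3 (f(K) = -6 - (⅓ + 5*(-1)) = -6 - (⅓ - 5) = -6 - 1*(-14/3) = -6 + 14/3 = -4/3)
f((24 + 4)²)/(-5176911) = -4/3/(-5176911) = -4/3*(-1/5176911) = 4/15530733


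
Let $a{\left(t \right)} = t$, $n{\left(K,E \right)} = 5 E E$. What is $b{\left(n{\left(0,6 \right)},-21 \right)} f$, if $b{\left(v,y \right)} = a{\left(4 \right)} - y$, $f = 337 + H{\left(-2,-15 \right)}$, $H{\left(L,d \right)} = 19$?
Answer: $8900$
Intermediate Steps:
$n{\left(K,E \right)} = 5 E^{2}$
$f = 356$ ($f = 337 + 19 = 356$)
$b{\left(v,y \right)} = 4 - y$
$b{\left(n{\left(0,6 \right)},-21 \right)} f = \left(4 - -21\right) 356 = \left(4 + 21\right) 356 = 25 \cdot 356 = 8900$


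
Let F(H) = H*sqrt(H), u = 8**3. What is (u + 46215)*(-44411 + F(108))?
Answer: -2075192797 + 30279096*sqrt(3) ≈ -2.0227e+9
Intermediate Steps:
u = 512
F(H) = H**(3/2)
(u + 46215)*(-44411 + F(108)) = (512 + 46215)*(-44411 + 108**(3/2)) = 46727*(-44411 + 648*sqrt(3)) = -2075192797 + 30279096*sqrt(3)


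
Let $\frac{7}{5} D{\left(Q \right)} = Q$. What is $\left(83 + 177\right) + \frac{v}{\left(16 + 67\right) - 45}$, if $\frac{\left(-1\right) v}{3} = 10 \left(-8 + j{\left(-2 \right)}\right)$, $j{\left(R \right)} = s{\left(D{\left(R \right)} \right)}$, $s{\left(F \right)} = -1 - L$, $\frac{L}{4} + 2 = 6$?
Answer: $\frac{5315}{19} \approx 279.74$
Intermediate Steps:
$L = 16$ ($L = -8 + 4 \cdot 6 = -8 + 24 = 16$)
$D{\left(Q \right)} = \frac{5 Q}{7}$
$s{\left(F \right)} = -17$ ($s{\left(F \right)} = -1 - 16 = -17$)
$j{\left(R \right)} = -17$
$v = 750$ ($v = - 3 \cdot 10 \left(-8 - 17\right) = - 3 \cdot 10 \left(-25\right) = \left(-3\right) \left(-250\right) = 750$)
$\left(83 + 177\right) + \frac{v}{\left(16 + 67\right) - 45} = \left(83 + 177\right) + \frac{750}{\left(16 + 67\right) - 45} = 260 + \frac{750}{83 - 45} = 260 + \frac{750}{38} = 260 + 750 \cdot \frac{1}{38} = 260 + \frac{375}{19} = \frac{5315}{19}$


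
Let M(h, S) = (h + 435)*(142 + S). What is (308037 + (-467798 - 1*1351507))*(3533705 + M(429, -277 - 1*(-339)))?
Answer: -5606745340548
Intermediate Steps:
M(h, S) = (142 + S)*(435 + h) (M(h, S) = (435 + h)*(142 + S) = (142 + S)*(435 + h))
(308037 + (-467798 - 1*1351507))*(3533705 + M(429, -277 - 1*(-339))) = (308037 + (-467798 - 1*1351507))*(3533705 + (61770 + 142*429 + 435*(-277 - 1*(-339)) + (-277 - 1*(-339))*429)) = (308037 + (-467798 - 1351507))*(3533705 + (61770 + 60918 + 435*(-277 + 339) + (-277 + 339)*429)) = (308037 - 1819305)*(3533705 + (61770 + 60918 + 435*62 + 62*429)) = -1511268*(3533705 + (61770 + 60918 + 26970 + 26598)) = -1511268*(3533705 + 176256) = -1511268*3709961 = -5606745340548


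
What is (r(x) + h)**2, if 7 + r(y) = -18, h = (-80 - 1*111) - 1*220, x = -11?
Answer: 190096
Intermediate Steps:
h = -411 (h = (-80 - 111) - 220 = -191 - 220 = -411)
r(y) = -25 (r(y) = -7 - 18 = -25)
(r(x) + h)**2 = (-25 - 411)**2 = (-436)**2 = 190096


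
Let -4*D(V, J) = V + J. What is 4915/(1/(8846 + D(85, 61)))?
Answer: 86597385/2 ≈ 4.3299e+7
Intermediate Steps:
D(V, J) = -J/4 - V/4 (D(V, J) = -(V + J)/4 = -(J + V)/4 = -J/4 - V/4)
4915/(1/(8846 + D(85, 61))) = 4915/(1/(8846 + (-¼*61 - ¼*85))) = 4915/(1/(8846 + (-61/4 - 85/4))) = 4915/(1/(8846 - 73/2)) = 4915/(1/(17619/2)) = 4915/(2/17619) = 4915*(17619/2) = 86597385/2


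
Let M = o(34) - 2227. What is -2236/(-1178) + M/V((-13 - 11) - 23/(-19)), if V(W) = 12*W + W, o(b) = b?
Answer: 30835085/3315481 ≈ 9.3003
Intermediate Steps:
V(W) = 13*W
M = -2193 (M = 34 - 2227 = -2193)
-2236/(-1178) + M/V((-13 - 11) - 23/(-19)) = -2236/(-1178) - 2193*1/(13*((-13 - 11) - 23/(-19))) = -2236*(-1/1178) - 2193*1/(13*(-24 - 23*(-1/19))) = 1118/589 - 2193*1/(13*(-24 + 23/19)) = 1118/589 - 2193/(13*(-433/19)) = 1118/589 - 2193/(-5629/19) = 1118/589 - 2193*(-19/5629) = 1118/589 + 41667/5629 = 30835085/3315481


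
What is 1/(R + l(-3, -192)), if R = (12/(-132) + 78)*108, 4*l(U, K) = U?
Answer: 44/370191 ≈ 0.00011886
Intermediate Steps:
l(U, K) = U/4
R = 92556/11 (R = (12*(-1/132) + 78)*108 = (-1/11 + 78)*108 = (857/11)*108 = 92556/11 ≈ 8414.2)
1/(R + l(-3, -192)) = 1/(92556/11 + (¼)*(-3)) = 1/(92556/11 - ¾) = 1/(370191/44) = 44/370191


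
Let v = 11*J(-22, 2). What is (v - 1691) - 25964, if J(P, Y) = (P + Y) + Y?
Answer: -27853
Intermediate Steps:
J(P, Y) = P + 2*Y
v = -198 (v = 11*(-22 + 2*2) = 11*(-22 + 4) = 11*(-18) = -198)
(v - 1691) - 25964 = (-198 - 1691) - 25964 = -1889 - 25964 = -27853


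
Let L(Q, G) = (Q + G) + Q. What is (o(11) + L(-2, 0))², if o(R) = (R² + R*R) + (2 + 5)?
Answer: 60025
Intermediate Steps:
L(Q, G) = G + 2*Q (L(Q, G) = (G + Q) + Q = G + 2*Q)
o(R) = 7 + 2*R² (o(R) = (R² + R²) + 7 = 2*R² + 7 = 7 + 2*R²)
(o(11) + L(-2, 0))² = ((7 + 2*11²) + (0 + 2*(-2)))² = ((7 + 2*121) + (0 - 4))² = ((7 + 242) - 4)² = (249 - 4)² = 245² = 60025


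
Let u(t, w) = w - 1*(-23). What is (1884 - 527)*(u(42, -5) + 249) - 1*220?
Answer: 362099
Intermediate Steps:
u(t, w) = 23 + w (u(t, w) = w + 23 = 23 + w)
(1884 - 527)*(u(42, -5) + 249) - 1*220 = (1884 - 527)*((23 - 5) + 249) - 1*220 = 1357*(18 + 249) - 220 = 1357*267 - 220 = 362319 - 220 = 362099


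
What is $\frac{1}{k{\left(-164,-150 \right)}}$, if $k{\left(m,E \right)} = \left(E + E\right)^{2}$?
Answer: $\frac{1}{90000} \approx 1.1111 \cdot 10^{-5}$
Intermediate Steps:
$k{\left(m,E \right)} = 4 E^{2}$ ($k{\left(m,E \right)} = \left(2 E\right)^{2} = 4 E^{2}$)
$\frac{1}{k{\left(-164,-150 \right)}} = \frac{1}{4 \left(-150\right)^{2}} = \frac{1}{4 \cdot 22500} = \frac{1}{90000}$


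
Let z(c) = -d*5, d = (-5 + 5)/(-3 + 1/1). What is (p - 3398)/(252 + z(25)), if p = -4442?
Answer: -280/9 ≈ -31.111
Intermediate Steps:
d = 0 (d = 0/(-3 + 1*1) = 0/(-3 + 1) = 0/(-2) = 0*(-1/2) = 0)
z(c) = 0 (z(c) = -1*0*5 = 0*5 = 0)
(p - 3398)/(252 + z(25)) = (-4442 - 3398)/(252 + 0) = -7840/252 = -7840*1/252 = -280/9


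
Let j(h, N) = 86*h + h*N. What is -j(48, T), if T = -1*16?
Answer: -3360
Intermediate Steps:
T = -16
j(h, N) = 86*h + N*h
-j(48, T) = -48*(86 - 16) = -48*70 = -1*3360 = -3360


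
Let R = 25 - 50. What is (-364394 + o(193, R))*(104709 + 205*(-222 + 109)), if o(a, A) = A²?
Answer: -29663179336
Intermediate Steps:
R = -25
(-364394 + o(193, R))*(104709 + 205*(-222 + 109)) = (-364394 + (-25)²)*(104709 + 205*(-222 + 109)) = (-364394 + 625)*(104709 + 205*(-113)) = -363769*(104709 - 23165) = -363769*81544 = -29663179336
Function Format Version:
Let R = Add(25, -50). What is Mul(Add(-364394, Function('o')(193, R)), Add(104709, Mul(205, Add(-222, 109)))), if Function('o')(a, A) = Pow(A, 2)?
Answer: -29663179336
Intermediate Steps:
R = -25
Mul(Add(-364394, Function('o')(193, R)), Add(104709, Mul(205, Add(-222, 109)))) = Mul(Add(-364394, Pow(-25, 2)), Add(104709, Mul(205, Add(-222, 109)))) = Mul(Add(-364394, 625), Add(104709, Mul(205, -113))) = Mul(-363769, Add(104709, -23165)) = Mul(-363769, 81544) = -29663179336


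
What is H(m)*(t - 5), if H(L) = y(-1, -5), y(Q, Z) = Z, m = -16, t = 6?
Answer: -5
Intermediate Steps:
H(L) = -5
H(m)*(t - 5) = -5*(6 - 5) = -5*1 = -5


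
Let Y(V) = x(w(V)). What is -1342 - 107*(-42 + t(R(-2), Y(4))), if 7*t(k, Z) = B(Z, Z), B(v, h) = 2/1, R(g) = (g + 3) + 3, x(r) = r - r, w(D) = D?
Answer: 21850/7 ≈ 3121.4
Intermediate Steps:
x(r) = 0
R(g) = 6 + g (R(g) = (3 + g) + 3 = 6 + g)
B(v, h) = 2 (B(v, h) = 2*1 = 2)
Y(V) = 0
t(k, Z) = 2/7 (t(k, Z) = (1/7)*2 = 2/7)
-1342 - 107*(-42 + t(R(-2), Y(4))) = -1342 - 107*(-42 + 2/7) = -1342 - 107*(-292/7) = -1342 + 31244/7 = 21850/7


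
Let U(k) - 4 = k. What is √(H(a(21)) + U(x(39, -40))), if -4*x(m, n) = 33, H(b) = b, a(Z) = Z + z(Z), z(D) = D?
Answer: √151/2 ≈ 6.1441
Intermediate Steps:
a(Z) = 2*Z (a(Z) = Z + Z = 2*Z)
x(m, n) = -33/4 (x(m, n) = -¼*33 = -33/4)
U(k) = 4 + k
√(H(a(21)) + U(x(39, -40))) = √(2*21 + (4 - 33/4)) = √(42 - 17/4) = √(151/4) = √151/2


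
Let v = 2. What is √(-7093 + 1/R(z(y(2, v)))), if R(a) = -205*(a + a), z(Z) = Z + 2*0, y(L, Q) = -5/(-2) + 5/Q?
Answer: I*√1192333382/410 ≈ 84.22*I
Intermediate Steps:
y(L, Q) = 5/2 + 5/Q (y(L, Q) = -5*(-½) + 5/Q = 5/2 + 5/Q)
z(Z) = Z (z(Z) = Z + 0 = Z)
R(a) = -410*a
√(-7093 + 1/R(z(y(2, v)))) = √(-7093 + 1/(-410*(5/2 + 5/2))) = √(-7093 + 1/(-410*5)) = √(-7093 + 1/(-2050)) = √(-7093 - 1/2050) = √(-14540651/2050) = I*√1192333382/410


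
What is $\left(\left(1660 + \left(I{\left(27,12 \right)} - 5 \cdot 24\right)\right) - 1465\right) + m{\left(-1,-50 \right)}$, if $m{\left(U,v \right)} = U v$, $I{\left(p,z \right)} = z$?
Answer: $137$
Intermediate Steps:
$\left(\left(1660 + \left(I{\left(27,12 \right)} - 5 \cdot 24\right)\right) - 1465\right) + m{\left(-1,-50 \right)} = \left(\left(1660 + \left(12 - 5 \cdot 24\right)\right) - 1465\right) - -50 = \left(\left(1660 + \left(12 - 120\right)\right) - 1465\right) + 50 = \left(\left(1660 - 108\right) - 1465\right) + 50 = \left(1552 - 1465\right) + 50 = 87 + 50 = 137$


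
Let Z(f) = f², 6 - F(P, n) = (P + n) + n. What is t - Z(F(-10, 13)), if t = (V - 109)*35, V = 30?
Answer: -2865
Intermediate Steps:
F(P, n) = 6 - P - 2*n (F(P, n) = 6 - ((P + n) + n) = 6 - (P + 2*n) = 6 + (-P - 2*n) = 6 - P - 2*n)
t = -2765 (t = (30 - 109)*35 = -79*35 = -2765)
t - Z(F(-10, 13)) = -2765 - (6 - 1*(-10) - 2*13)² = -2765 - (6 + 10 - 26)² = -2765 - 1*(-10)² = -2765 - 1*100 = -2765 - 100 = -2865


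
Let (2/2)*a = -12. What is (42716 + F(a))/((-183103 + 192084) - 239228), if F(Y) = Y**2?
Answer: -42860/230247 ≈ -0.18615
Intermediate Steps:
a = -12
(42716 + F(a))/((-183103 + 192084) - 239228) = (42716 + (-12)**2)/((-183103 + 192084) - 239228) = (42716 + 144)/(8981 - 239228) = 42860/(-230247) = 42860*(-1/230247) = -42860/230247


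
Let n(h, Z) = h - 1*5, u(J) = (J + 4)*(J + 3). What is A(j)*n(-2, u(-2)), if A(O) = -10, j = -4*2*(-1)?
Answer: 70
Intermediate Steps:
j = 8 (j = -8*(-1) = 8)
u(J) = (3 + J)*(4 + J) (u(J) = (4 + J)*(3 + J) = (3 + J)*(4 + J))
n(h, Z) = -5 + h (n(h, Z) = h - 5 = -5 + h)
A(j)*n(-2, u(-2)) = -10*(-5 - 2) = -10*(-7) = 70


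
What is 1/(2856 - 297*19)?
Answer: -1/2787 ≈ -0.00035881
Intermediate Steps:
1/(2856 - 297*19) = 1/(2856 - 5643) = 1/(-2787) = -1/2787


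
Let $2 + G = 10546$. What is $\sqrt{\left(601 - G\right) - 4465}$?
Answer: $2 i \sqrt{3602} \approx 120.03 i$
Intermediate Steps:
$G = 10544$ ($G = -2 + 10546 = 10544$)
$\sqrt{\left(601 - G\right) - 4465} = \sqrt{\left(601 - 10544\right) - 4465} = \sqrt{-9943 - 4465} = \sqrt{-14408} = 2 i \sqrt{3602}$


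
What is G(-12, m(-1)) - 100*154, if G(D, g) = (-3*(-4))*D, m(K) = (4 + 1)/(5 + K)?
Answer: -15544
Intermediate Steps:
m(K) = 5/(5 + K)
G(D, g) = 12*D
G(-12, m(-1)) - 100*154 = 12*(-12) - 100*154 = -144 - 15400 = -15544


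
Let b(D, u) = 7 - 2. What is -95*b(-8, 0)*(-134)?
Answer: 63650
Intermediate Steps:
b(D, u) = 5
-95*b(-8, 0)*(-134) = -95*5*(-134) = -475*(-134) = 63650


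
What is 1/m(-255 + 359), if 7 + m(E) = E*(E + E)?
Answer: 1/21625 ≈ 4.6243e-5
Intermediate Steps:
m(E) = -7 + 2*E² (m(E) = -7 + E*(E + E) = -7 + E*(2*E) = -7 + 2*E²)
1/m(-255 + 359) = 1/(-7 + 2*(-255 + 359)²) = 1/(-7 + 2*104²) = 1/(-7 + 2*10816) = 1/(-7 + 21632) = 1/21625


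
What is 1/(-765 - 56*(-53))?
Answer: 1/2203 ≈ 0.00045393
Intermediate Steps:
1/(-765 - 56*(-53)) = 1/(-765 + 2968) = 1/2203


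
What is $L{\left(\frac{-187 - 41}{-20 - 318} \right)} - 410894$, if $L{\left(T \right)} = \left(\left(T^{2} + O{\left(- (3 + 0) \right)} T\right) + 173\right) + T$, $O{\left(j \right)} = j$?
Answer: $- \frac{11730628017}{28561} \approx -4.1072 \cdot 10^{5}$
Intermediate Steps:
$L{\left(T \right)} = 173 + T^{2} - 2 T$ ($L{\left(T \right)} = \left(\left(T^{2} + - (3 + 0) T\right) + 173\right) + T = \left(\left(T^{2} + \left(-1\right) 3 T\right) + 173\right) + T = \left(\left(T^{2} - 3 T\right) + 173\right) + T = \left(173 + T^{2} - 3 T\right) + T = 173 + T^{2} - 2 T$)
$L{\left(\frac{-187 - 41}{-20 - 318} \right)} - 410894 = \left(173 + \left(\frac{-187 - 41}{-20 - 318}\right)^{2} - 2 \frac{-187 - 41}{-20 - 318}\right) - 410894 = \left(173 + \left(- \frac{228}{-338}\right)^{2} - 2 \left(- \frac{228}{-338}\right)\right) - 410894 = \left(173 + \left(\left(-228\right) \left(- \frac{1}{338}\right)\right)^{2} - 2 \left(\left(-228\right) \left(- \frac{1}{338}\right)\right)\right) - 410894 = \left(173 + \left(\frac{114}{169}\right)^{2} - \frac{228}{169}\right) - 410894 = \left(173 + \frac{12996}{28561} - \frac{228}{169}\right) - 410894 = \frac{4915517}{28561} - 410894 = - \frac{11730628017}{28561}$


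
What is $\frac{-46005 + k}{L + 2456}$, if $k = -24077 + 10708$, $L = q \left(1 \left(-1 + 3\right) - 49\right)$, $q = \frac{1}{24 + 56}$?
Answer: $- \frac{4749920}{196433} \approx -24.181$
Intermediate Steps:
$q = \frac{1}{80} \approx 0.0125$
$L = - \frac{47}{80}$ ($L = \frac{1 \left(-1 + 3\right) - 49}{80} = \frac{1 \cdot 2 - 49}{80} = \frac{2 - 49}{80} = \frac{1}{80} \left(-47\right) = - \frac{47}{80} \approx -0.5875$)
$k = -13369$
$\frac{-46005 + k}{L + 2456} = \frac{-46005 - 13369}{- \frac{47}{80} + 2456} = - \frac{59374}{\frac{196433}{80}} = \left(-59374\right) \frac{80}{196433} = - \frac{4749920}{196433}$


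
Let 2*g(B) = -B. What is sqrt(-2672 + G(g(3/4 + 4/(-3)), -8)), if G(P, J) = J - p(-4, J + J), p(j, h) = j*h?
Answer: 14*I*sqrt(14) ≈ 52.383*I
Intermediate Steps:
p(j, h) = h*j
g(B) = -B/2 (g(B) = (-B)/2 = -B/2)
G(P, J) = 9*J (G(P, J) = J - (J + J)*(-4) = J - 2*J*(-4) = J - (-8)*J = J + 8*J = 9*J)
sqrt(-2672 + G(g(3/4 + 4/(-3)), -8)) = sqrt(-2672 + 9*(-8)) = sqrt(-2672 - 72) = sqrt(-2744) = 14*I*sqrt(14)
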